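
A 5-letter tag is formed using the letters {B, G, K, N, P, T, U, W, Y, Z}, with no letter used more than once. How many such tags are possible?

30240

This is a permutation of 5 out of 10: P(10,5) = 10!/5!.
That product is 10 × 9 × 8 × 7 × 6 = 30240.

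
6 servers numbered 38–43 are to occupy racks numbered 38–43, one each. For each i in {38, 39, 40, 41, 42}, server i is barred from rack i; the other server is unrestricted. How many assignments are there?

Let Aᵢ (for 38 ≤ i ≤ 42) be the placements that put server i in its forbidden rack. Any j of these fix j positions, leaving (6−j)! ways to fill the rest, and there are C(5,j) ways to pick which j.
By inclusion–exclusion, the number of valid placements is Σ_{j=0}^{5} (−1)^j C(5,j)·(6−j)!.
Computing: 720 − 600 + 240 − 60 + 10 − 1 = 309.

309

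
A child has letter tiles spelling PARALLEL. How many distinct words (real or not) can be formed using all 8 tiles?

Letter multiplicities in PARALLEL: A×2, E×1, L×3, P×1, R×1.
So there are 8! / (3!·2!) = 3360 distinguishable arrangements.

3360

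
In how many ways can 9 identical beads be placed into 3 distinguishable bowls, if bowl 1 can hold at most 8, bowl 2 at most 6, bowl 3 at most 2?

Without the upper bounds there are C(11,2) = 55 ways to split 9 among 3 bowls.
Subtract solutions that violate a single cap (substitute x_i' = x_i − (cap_i+1)): x_1 ≥ 9 gives C(2,2) = 1; x_2 ≥ 7 gives C(4,2) = 6; x_3 ≥ 3 gives C(8,2) = 28. Together 35.
No two caps can be exceeded simultaneously, so the pair terms are all 0.
By inclusion–exclusion the count is 55 − 35 + 0 = 20.

20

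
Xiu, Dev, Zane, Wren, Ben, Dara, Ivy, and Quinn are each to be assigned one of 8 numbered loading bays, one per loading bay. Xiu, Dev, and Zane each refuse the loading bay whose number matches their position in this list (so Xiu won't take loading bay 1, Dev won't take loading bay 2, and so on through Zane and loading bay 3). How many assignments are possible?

27240

Let Aᵢ (for i ∈ {1, 2, 3}) be the placements that put person i in their forbidden loading bay. Any j of these fix j positions, leaving (8−j)! ways to fill the rest, and there are C(3,j) ways to pick which j.
By inclusion–exclusion, the number of valid placements is Σ_{j=0}^{3} (−1)^j C(3,j)·(8−j)!.
Computing: 40320 − 15120 + 2160 − 120 = 27240.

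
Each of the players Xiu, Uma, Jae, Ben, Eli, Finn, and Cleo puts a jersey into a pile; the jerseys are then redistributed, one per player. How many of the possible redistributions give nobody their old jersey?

1854

Let Aᵢ be the assignments in which player i gets their old jersey. We want the size of the complement of A₁∪…∪A_7.
By inclusion–exclusion this is Σ_{j=0}^{7} (−1)^j C(7,j)·(7−j)!.
Computing: 5040 − 5040 + 2520 − 840 + 210 − 42 + 7 − 1 = 1854.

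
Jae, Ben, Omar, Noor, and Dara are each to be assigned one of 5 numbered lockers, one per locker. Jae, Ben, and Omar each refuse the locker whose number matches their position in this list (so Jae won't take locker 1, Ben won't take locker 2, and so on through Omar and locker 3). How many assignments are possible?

Let Aᵢ (for i ∈ {1, 2, 3}) be the placements that put person i in their forbidden locker. Any j of these fix j positions, leaving (5−j)! ways to fill the rest, and there are C(3,j) ways to pick which j.
By inclusion–exclusion, the number of valid placements is Σ_{j=0}^{3} (−1)^j C(3,j)·(5−j)!.
Computing: 120 − 72 + 18 − 2 = 64.

64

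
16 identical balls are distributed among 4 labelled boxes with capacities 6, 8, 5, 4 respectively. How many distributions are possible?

By stars and bars, unrestricted non-negative solutions to x_1+…+x_4 = 16 number C(16+3,3) = 969.
Subtract solutions that violate a single cap (substitute x_i' = x_i − (cap_i+1)): x_1 ≥ 7 gives C(12,3) = 220; x_2 ≥ 9 gives C(10,3) = 120; x_3 ≥ 6 gives C(13,3) = 286; x_4 ≥ 5 gives C(14,3) = 364. Together 990.
Add back pairs where two caps are both exceeded: 1 + 20 + 35 + 4 + 10 + 56 = 126.
By inclusion–exclusion the count is 969 − 990 + 126 = 105.

105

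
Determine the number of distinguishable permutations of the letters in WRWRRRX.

105

The 7 letters of WRWRRRX have repeats: R appearing 4 times and W appearing twice.
Dividing 7! = 5040 by 4!·2! = 48 for the repeated letters gives 105.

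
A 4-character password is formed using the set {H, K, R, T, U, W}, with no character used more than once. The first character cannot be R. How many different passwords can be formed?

The first character has 6−1 = 5 choices (anything except R).
The remaining 3 characters are filled from the other 5 symbols without repetition: 5 × 4 × 3 = 60.
Total: 5 × 60 = 300.

300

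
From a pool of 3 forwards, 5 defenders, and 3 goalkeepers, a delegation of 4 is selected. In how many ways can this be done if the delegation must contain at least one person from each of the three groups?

Total 4-person selections from all 11: C(11,4) = 330.
Selections missing a whole group: no forwards → C(8,4) = 70; no defenders → C(6,4) = 15; no goalkeepers → C(8,4) = 70.
Add back selections omitting two groups (i.e. drawn from a single group): C(3,4) + C(5,4) + C(3,4) = 5.
By inclusion–exclusion: 330 − 155 + 5 = 180.

180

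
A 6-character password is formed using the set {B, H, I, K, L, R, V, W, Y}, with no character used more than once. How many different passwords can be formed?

With no repetition, fill the 6 characters in order: 9 choices, then 8, down to 4.
9 × 8 × 7 × 6 × 5 × 4 = 60480.

60480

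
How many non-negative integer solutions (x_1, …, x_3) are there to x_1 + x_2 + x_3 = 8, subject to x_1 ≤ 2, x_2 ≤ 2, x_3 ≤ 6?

Without the upper bounds there are C(10,2) = 45 ways to split 8 among 3 variables.
Subtract solutions that violate a single cap (substitute x_i' = x_i − (cap_i+1)): x_1 ≥ 3 gives C(7,2) = 21; x_2 ≥ 3 gives C(7,2) = 21; x_3 ≥ 7 gives C(3,2) = 3. Together 45.
Add back pairs where two caps are both exceeded: 6 + 0 + 0 = 6.
By inclusion–exclusion the count is 45 − 45 + 6 = 6.

6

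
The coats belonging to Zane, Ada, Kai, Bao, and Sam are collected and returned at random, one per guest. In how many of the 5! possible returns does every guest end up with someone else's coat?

Count assignments avoiding every fixed point. For any j of the 5 guests fixed to their own coat, the other 5−j can be arranged in (5−j)! ways.
By inclusion–exclusion this is Σ_{j=0}^{5} (−1)^j C(5,j)·(5−j)!.
Computing: 120 − 120 + 60 − 20 + 5 − 1 = 44.

44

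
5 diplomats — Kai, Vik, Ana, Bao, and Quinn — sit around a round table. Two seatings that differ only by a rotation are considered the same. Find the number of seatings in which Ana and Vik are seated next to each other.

12

Treat {Ana, Vik} as one unit (2 internal orders) and seat the resulting 4 units around the table: (3)! circular arrangements.
So 2 × (3)! = 2 × 6 = 12.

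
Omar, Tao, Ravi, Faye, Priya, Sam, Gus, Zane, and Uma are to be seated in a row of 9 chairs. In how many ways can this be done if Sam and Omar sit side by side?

Glue Sam and Omar into one block (2 internal orders), leaving 8 units to arrange in a row.
That gives 2 × 8! = 2 × 40320 = 80640.

80640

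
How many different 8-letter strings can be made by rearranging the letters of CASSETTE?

5040

The 8 letters of CASSETTE have repeats: E appearing twice, S appearing twice, and T appearing twice.
The number of distinct arrangements is 8!/(2!·2!·2!) = 40320/8 = 5040.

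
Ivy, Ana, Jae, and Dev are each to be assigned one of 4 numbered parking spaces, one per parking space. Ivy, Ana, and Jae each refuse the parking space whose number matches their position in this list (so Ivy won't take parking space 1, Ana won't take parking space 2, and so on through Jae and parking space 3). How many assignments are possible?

Let Aᵢ (for i ∈ {1, 2, 3}) be the placements that put person i in their forbidden parking space. Any j of these fix j positions, leaving (4−j)! ways to fill the rest, and there are C(3,j) ways to pick which j.
By inclusion–exclusion, the number of valid placements is Σ_{j=0}^{3} (−1)^j C(3,j)·(4−j)!.
Computing: 24 − 18 + 6 − 1 = 11.

11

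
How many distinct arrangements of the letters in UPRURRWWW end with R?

1680

With the last slot taken by R, it remains to arrange the other 8 letters (UPURRWWW).
Those 8 letters have R appearing twice, U appearing twice, and W appearing 3 times, giving (8)!/(3!·2!·2!) = 1680.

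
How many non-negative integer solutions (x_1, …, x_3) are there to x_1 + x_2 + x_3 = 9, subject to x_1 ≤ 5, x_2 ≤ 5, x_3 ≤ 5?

By stars and bars, unrestricted non-negative solutions to x_1+…+x_3 = 9 number C(9+2,2) = 55.
Subtract solutions that violate a single cap (substitute x_i' = x_i − (cap_i+1)): x_1 ≥ 6 gives C(5,2) = 10; x_2 ≥ 6 gives C(5,2) = 10; x_3 ≥ 6 gives C(5,2) = 10. Together 30.
No two caps can be exceeded simultaneously, so the pair terms are all 0.
By inclusion–exclusion the count is 55 − 30 + 0 = 25.

25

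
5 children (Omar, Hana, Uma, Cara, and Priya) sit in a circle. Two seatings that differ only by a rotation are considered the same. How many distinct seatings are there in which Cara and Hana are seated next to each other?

12

Treat {Cara, Hana} as one unit (2 internal orders) and seat the resulting 4 units around the table: (3)! circular arrangements.
So 2 × (3)! = 2 × 6 = 12.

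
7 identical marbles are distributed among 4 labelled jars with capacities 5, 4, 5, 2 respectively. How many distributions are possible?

By stars and bars, unrestricted non-negative solutions to x_1+…+x_4 = 7 number C(7+3,3) = 120.
Subtract solutions that violate a single cap (substitute x_i' = x_i − (cap_i+1)): x_1 ≥ 6 gives C(4,3) = 4; x_2 ≥ 5 gives C(5,3) = 10; x_3 ≥ 6 gives C(4,3) = 4; x_4 ≥ 3 gives C(7,3) = 35. Together 53.
No two caps can be exceeded simultaneously, so the pair terms are all 0.
By inclusion–exclusion the count is 120 − 53 + 0 = 67.

67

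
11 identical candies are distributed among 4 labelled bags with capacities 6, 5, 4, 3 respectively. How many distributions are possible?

Without the upper bounds there are C(14,3) = 364 ways to split 11 among 4 bags.
Subtract solutions that violate a single cap (substitute x_i' = x_i − (cap_i+1)): x_1 ≥ 7 gives C(7,3) = 35; x_2 ≥ 6 gives C(8,3) = 56; x_3 ≥ 5 gives C(9,3) = 84; x_4 ≥ 4 gives C(10,3) = 120. Together 295.
Add back pairs where two caps are both exceeded: 0 + 0 + 1 + 1 + 4 + 10 = 16.
By inclusion–exclusion the count is 364 − 295 + 16 = 85.

85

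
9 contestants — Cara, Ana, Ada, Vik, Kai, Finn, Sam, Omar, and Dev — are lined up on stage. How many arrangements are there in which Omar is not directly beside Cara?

282240

Of the 9! = 362880 arrangements, those with Omar and Cara adjacent number 2 × 8! = 80640 (treat the pair as a block with 2 internal orders).
So 362880 − 80640 = 282240 arrangements keep them apart.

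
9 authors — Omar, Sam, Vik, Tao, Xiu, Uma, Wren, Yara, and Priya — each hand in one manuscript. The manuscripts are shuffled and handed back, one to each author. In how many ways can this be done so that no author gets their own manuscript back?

Let Aᵢ be the assignments in which author i gets their own manuscript. We want the size of the complement of A₁∪…∪A_9.
By inclusion–exclusion this is Σ_{j=0}^{9} (−1)^j C(9,j)·(9−j)!.
Computing: 362880 − 362880 + 181440 − 60480 + 15120 − 3024 + 504 − 72 + 9 − 1 = 133496.

133496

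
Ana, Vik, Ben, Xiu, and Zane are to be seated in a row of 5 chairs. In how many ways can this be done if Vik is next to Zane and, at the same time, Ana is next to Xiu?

24

Treat {Vik,Zane} as one block (2 orders) and {Ana,Xiu} as another (2 orders).
That leaves 3 units to arrange: 2 × 2 × 3! = 4 × 6 = 24.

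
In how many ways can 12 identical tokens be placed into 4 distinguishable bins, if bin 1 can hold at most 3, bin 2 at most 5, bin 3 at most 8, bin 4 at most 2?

By stars and bars, unrestricted non-negative solutions to x_1+…+x_4 = 12 number C(12+3,3) = 455.
Subtract solutions that violate a single cap (substitute x_i' = x_i − (cap_i+1)): x_1 ≥ 4 gives C(11,3) = 165; x_2 ≥ 6 gives C(9,3) = 84; x_3 ≥ 9 gives C(6,3) = 20; x_4 ≥ 3 gives C(12,3) = 220. Together 489.
Add back pairs where two caps are both exceeded: 10 + 0 + 56 + 0 + 20 + 1 = 87.
By inclusion–exclusion the count is 455 − 489 + 87 = 53.

53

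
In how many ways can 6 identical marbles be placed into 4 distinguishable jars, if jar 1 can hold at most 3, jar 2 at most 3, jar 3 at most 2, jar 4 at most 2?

25

By stars and bars, unrestricted non-negative solutions to x_1+…+x_4 = 6 number C(6+3,3) = 84.
Subtract solutions that violate a single cap (substitute x_i' = x_i − (cap_i+1)): x_1 ≥ 4 gives C(5,3) = 10; x_2 ≥ 4 gives C(5,3) = 10; x_3 ≥ 3 gives C(6,3) = 20; x_4 ≥ 3 gives C(6,3) = 20. Together 60.
Add back pairs where two caps are both exceeded: 0 + 0 + 0 + 0 + 0 + 1 = 1.
By inclusion–exclusion the count is 84 − 60 + 1 = 25.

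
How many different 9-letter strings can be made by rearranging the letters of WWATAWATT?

1680

The 9 letters of WWATAWATT have repeats: A appearing 3 times, T appearing 3 times, and W appearing 3 times.
The number of distinct arrangements is 9!/(3!·3!·3!) = 362880/216 = 1680.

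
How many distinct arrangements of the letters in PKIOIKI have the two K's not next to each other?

300

There are 7!/(3!·2!) = 420 arrangements of PKIOIKI in total.
If the two K's are adjacent, glue them into one block, leaving 6 items to arrange: (6)!/(3!) = 120 ways.
Hence 420 − 120 = 300.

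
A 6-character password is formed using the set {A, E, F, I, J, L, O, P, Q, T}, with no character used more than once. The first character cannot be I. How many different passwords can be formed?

The first character has 10−1 = 9 choices (anything except I).
The remaining 5 characters are filled from the other 9 symbols without repetition: 9 × 8 × 7 × 6 × 5 = 15120.
Total: 9 × 15120 = 136080.

136080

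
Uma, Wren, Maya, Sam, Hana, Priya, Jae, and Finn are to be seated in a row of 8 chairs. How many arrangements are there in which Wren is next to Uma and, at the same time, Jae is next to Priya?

2880

Treat {Wren,Uma} as one block (2 orders) and {Jae,Priya} as another (2 orders).
That leaves 6 units to arrange: 2 × 2 × 6! = 4 × 720 = 2880.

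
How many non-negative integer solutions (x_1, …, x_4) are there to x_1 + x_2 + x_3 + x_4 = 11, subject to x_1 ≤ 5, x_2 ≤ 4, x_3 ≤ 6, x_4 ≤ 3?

85

Ignoring the caps, the number of non-negative solutions to x_1+…+x_4 = 11 is C(14,3) = 364.
Subtract solutions that violate a single cap (substitute x_i' = x_i − (cap_i+1)): x_1 ≥ 6 gives C(8,3) = 56; x_2 ≥ 5 gives C(9,3) = 84; x_3 ≥ 7 gives C(7,3) = 35; x_4 ≥ 4 gives C(10,3) = 120. Together 295.
Add back pairs where two caps are both exceeded: 1 + 0 + 4 + 0 + 10 + 1 = 16.
By inclusion–exclusion the count is 364 − 295 + 16 = 85.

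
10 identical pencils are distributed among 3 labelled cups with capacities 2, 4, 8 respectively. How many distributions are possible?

12

Without the upper bounds there are C(12,2) = 66 ways to split 10 among 3 cups.
Subtract solutions that violate a single cap (substitute x_i' = x_i − (cap_i+1)): x_1 ≥ 3 gives C(9,2) = 36; x_2 ≥ 5 gives C(7,2) = 21; x_3 ≥ 9 gives C(3,2) = 3. Together 60.
Add back pairs where two caps are both exceeded: 6 + 0 + 0 = 6.
By inclusion–exclusion the count is 66 − 60 + 6 = 12.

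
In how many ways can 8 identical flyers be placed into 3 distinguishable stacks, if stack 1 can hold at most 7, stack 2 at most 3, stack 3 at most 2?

Ignoring the caps, the number of non-negative solutions to x_1+…+x_3 = 8 is C(10,2) = 45.
Subtract solutions that violate a single cap (substitute x_i' = x_i − (cap_i+1)): x_1 ≥ 8 gives C(2,2) = 1; x_2 ≥ 4 gives C(6,2) = 15; x_3 ≥ 3 gives C(7,2) = 21. Together 37.
Add back pairs where two caps are both exceeded: 0 + 0 + 3 = 3.
By inclusion–exclusion the count is 45 − 37 + 3 = 11.

11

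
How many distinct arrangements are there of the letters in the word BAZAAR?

120

The 6 letters of BAZAAR have repeats: A appearing 3 times.
Dividing 6! = 720 by 3! = 6 for the repeated letters gives 120.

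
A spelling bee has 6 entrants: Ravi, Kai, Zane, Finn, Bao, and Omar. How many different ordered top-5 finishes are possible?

720

There are 6 choices for 1st place, 5 for 2nd, and so on down to 2 for position 5.
That gives 6 × 5 × 4 × 3 × 2 = 720.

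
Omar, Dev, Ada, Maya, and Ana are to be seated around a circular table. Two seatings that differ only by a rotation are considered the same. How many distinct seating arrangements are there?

24

Fix one person's seat to break rotational symmetry; the remaining 4 people can be arranged in (4)! = 24 ways.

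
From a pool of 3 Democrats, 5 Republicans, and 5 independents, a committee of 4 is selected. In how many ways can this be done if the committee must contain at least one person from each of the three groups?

375

With no constraint there are C(13,4) = 715 possible selections.
Subtract selections that omit an entire group: no Democrats → C(10,4) = 210; no Republicans → C(8,4) = 70; no independents → C(8,4) = 70.
Add back selections omitting two groups (i.e. drawn from a single group): C(3,4) + C(5,4) + C(5,4) = 10.
By inclusion–exclusion: 715 − 350 + 10 = 375.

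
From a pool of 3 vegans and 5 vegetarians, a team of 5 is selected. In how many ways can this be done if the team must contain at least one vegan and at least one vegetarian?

Total 5-person selections from all 8: C(8,5) = 56.
Subtract selections that omit an entire group: no vegans → C(5,5) = 1; no vegetarians → C(3,5) = 0.
Both groups omitted at once is impossible, so 56 − 1 = 55.

55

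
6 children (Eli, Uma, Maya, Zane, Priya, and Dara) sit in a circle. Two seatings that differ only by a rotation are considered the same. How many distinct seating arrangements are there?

Seat Eli anywhere (absorbing the rotational symmetry), then permute the other 5: (5)! = 120.

120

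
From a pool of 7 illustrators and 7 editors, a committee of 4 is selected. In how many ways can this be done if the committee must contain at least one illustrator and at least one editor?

Total 4-person selections from all 14: C(14,4) = 1001.
Selections missing a whole group: no illustrators → C(7,4) = 35; no editors → C(7,4) = 35.
Both groups omitted at once is impossible, so 1001 − 70 = 931.

931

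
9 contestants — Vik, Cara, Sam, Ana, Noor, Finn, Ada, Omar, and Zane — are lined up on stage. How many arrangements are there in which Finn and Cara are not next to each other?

Of the 9! = 362880 arrangements, those with Finn and Cara adjacent number 2 × 8! = 80640 (treat the pair as a block with 2 internal orders).
So 362880 − 80640 = 282240 arrangements keep them apart.

282240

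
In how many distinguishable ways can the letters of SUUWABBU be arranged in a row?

3360

The 8 letters of SUUWABBU have repeats: B appearing twice and U appearing 3 times.
Dividing 8! = 40320 by 3!·2! = 12 for the repeated letters gives 3360.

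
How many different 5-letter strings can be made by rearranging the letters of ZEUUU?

ZEUUU has 5 letters with U appearing 3 times.
Dividing 5! = 120 by 3! = 6 for the repeated letters gives 20.

20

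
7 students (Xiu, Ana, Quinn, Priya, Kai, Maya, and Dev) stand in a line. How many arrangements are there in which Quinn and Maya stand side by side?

Treat {Quinn, Maya} as a single unit. There are 6 units to order, and the pair itself can be ordered 2 ways.
So the count is 2·(6)! = 1440.

1440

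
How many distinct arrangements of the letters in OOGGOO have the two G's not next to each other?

Total arrangements of OOGGOO: 6!/(4!·2!) = 15.
Arrangements with the G's together: treat GG as one letter, giving (5)!/(4!) = 5.
Subtracting, 15 − 5 = 10 arrangements keep the G's apart.

10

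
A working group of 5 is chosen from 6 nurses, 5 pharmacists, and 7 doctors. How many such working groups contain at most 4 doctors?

Split by how many doctors are chosen (0 through 4).
Sum: C(7,0)·C(11,5) + C(7,1)·C(11,4) + C(7,2)·C(11,3) + C(7,3)·C(11,2) + C(7,4)·C(11,1) = 462 + 2310 + 3465 + 1925 + 385 = 8547.

8547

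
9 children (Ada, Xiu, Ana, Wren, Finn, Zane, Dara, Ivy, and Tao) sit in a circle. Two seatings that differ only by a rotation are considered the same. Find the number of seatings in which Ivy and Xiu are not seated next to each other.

30240

Without the restriction there are (8)! = 40320 seatings.
Seatings with Ivy beside Xiu: treat them as a block with 2 internal orders, giving 2 × (7)! = 10080.
Subtracting, 40320 − 10080 = 30240.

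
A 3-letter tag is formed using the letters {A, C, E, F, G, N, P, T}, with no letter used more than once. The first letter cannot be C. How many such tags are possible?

294

The first letter has 8−1 = 7 choices (anything except C).
The remaining 2 letters are filled from the other 7 symbols without repetition: 7 × 6 = 42.
Total: 7 × 42 = 294.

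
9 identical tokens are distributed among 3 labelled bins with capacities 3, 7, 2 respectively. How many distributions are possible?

9

Without the upper bounds there are C(11,2) = 55 ways to split 9 among 3 bins.
Subtract solutions that violate a single cap (substitute x_i' = x_i − (cap_i+1)): x_1 ≥ 4 gives C(7,2) = 21; x_2 ≥ 8 gives C(3,2) = 3; x_3 ≥ 3 gives C(8,2) = 28. Together 52.
Add back pairs where two caps are both exceeded: 0 + 6 + 0 = 6.
By inclusion–exclusion the count is 55 − 52 + 6 = 9.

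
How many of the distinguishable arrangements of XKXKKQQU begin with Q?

With the first slot taken by Q, it remains to arrange the other 7 letters (XKXKKQU).
Those 7 letters have K appearing 3 times and X appearing twice, giving (7)!/(3!·2!) = 420.

420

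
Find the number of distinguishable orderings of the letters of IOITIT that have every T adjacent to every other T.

Treat the 2 copies of T as a single block. The multiset to arrange is then {TT, I, I, I, O}, 5 items in all.
That gives (5)!/(3!) = 20 arrangements.

20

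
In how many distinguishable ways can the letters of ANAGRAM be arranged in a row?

The 7 letters of ANAGRAM have repeats: A appearing 3 times.
So there are 7! / (3!) = 840 distinguishable arrangements.

840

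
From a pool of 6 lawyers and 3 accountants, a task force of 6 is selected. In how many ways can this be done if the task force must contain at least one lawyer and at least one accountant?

83

Total 6-person selections from all 9: C(9,6) = 84.
Selections missing a whole group: no lawyers → C(3,6) = 0; no accountants → C(6,6) = 1.
Both groups omitted at once is impossible, so 84 − 1 = 83.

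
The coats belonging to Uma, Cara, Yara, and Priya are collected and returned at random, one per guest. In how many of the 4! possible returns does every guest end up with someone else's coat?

Let Aᵢ be the assignments in which guest i gets their own coat. We want the size of the complement of A₁∪…∪A_4.
By inclusion–exclusion this is Σ_{j=0}^{4} (−1)^j C(4,j)·(4−j)!.
Computing: 24 − 24 + 12 − 4 + 1 = 9.

9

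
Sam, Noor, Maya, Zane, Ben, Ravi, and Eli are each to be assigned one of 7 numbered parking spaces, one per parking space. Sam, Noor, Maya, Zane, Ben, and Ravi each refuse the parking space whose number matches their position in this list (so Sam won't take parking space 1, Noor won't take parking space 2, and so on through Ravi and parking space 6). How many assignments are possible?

Let Aᵢ (for 1 ≤ i ≤ 6) be the placements that put person i in their forbidden parking space. Any j of these fix j positions, leaving (7−j)! ways to fill the rest, and there are C(6,j) ways to pick which j.
By inclusion–exclusion, the number of valid placements is Σ_{j=0}^{6} (−1)^j C(6,j)·(7−j)!.
Computing: 5040 − 4320 + 1800 − 480 + 90 − 12 + 1 = 2119.

2119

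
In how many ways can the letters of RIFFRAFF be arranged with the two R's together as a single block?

Treat the 2 copies of R as a single block. The multiset to arrange is then {RR, A, F, F, F, F, I}, 7 items in all.
That gives (7)!/(4!) = 210 arrangements.

210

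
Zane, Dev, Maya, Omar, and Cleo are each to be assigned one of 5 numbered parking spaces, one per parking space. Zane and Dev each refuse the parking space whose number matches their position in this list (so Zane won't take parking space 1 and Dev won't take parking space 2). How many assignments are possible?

Let Aᵢ (for i ∈ {1, 2}) be the placements that put person i in their forbidden parking space. Any j of these fix j positions, leaving (5−j)! ways to fill the rest, and there are C(2,j) ways to pick which j.
By inclusion–exclusion, the number of valid placements is Σ_{j=0}^{2} (−1)^j C(2,j)·(5−j)!.
Computing: 120 − 48 + 6 = 78.

78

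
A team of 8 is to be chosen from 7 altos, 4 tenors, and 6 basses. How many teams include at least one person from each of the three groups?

22813

Unrestricted: C(17,8) = 24310 ways to pick any 8 of the 17.
Subtract selections that omit an entire group: no altos → C(10,8) = 45; no tenors → C(13,8) = 1287; no basses → C(11,8) = 165.
Add back selections omitting two groups (i.e. drawn from a single group): C(7,8) + C(4,8) + C(6,8) = 0.
By inclusion–exclusion: 24310 − 1497 + 0 = 22813.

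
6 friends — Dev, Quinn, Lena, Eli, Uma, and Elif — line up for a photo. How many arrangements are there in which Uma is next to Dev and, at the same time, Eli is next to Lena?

96

Treat {Uma,Dev} as one block (2 orders) and {Eli,Lena} as another (2 orders).
That leaves 4 units to arrange: 2 × 2 × 4! = 4 × 24 = 96.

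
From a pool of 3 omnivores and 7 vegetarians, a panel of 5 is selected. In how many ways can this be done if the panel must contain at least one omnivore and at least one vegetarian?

231

Total 5-person selections from all 10: C(10,5) = 252.
Selections missing a whole group: no omnivores → C(7,5) = 21; no vegetarians → C(3,5) = 0.
Both groups omitted at once is impossible, so 252 − 21 = 231.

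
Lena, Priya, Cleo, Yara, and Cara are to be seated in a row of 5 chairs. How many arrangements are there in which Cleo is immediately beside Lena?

Treat {Cleo, Lena} as a single unit. There are 4 units to order, and the pair itself can be ordered 2 ways.
That gives 2 × 4! = 2 × 24 = 48.

48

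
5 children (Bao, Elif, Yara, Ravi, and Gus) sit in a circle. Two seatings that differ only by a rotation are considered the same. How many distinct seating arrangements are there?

24

Fix one person's seat to break rotational symmetry; the remaining 4 people can be arranged in (4)! = 24 ways.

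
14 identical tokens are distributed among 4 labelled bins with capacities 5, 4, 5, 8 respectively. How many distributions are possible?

125

By stars and bars, unrestricted non-negative solutions to x_1+…+x_4 = 14 number C(14+3,3) = 680.
Subtract solutions that violate a single cap (substitute x_i' = x_i − (cap_i+1)): x_1 ≥ 6 gives C(11,3) = 165; x_2 ≥ 5 gives C(12,3) = 220; x_3 ≥ 6 gives C(11,3) = 165; x_4 ≥ 9 gives C(8,3) = 56. Together 606.
Add back pairs where two caps are both exceeded: 20 + 10 + 0 + 20 + 1 + 0 = 51.
By inclusion–exclusion the count is 680 − 606 + 51 = 125.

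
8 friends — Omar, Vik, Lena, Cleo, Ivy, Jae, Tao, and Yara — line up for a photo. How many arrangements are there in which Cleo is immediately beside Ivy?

Treat {Cleo, Ivy} as a single unit. There are 7 units to order, and the pair itself can be ordered 2 ways.
So the count is 2·(7)! = 10080.

10080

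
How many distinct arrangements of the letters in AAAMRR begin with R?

With the first slot taken by R, it remains to arrange the other 5 letters (AAAMR).
Those 5 letters have A appearing 3 times, giving (5)!/(3!) = 20.

20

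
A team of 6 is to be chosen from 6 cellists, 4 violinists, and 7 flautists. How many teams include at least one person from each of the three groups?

9996

Total 6-person selections from all 17: C(17,6) = 12376.
Selections missing a whole group: no cellists → C(11,6) = 462; no violinists → C(13,6) = 1716; no flautists → C(10,6) = 210.
Add back selections omitting two groups (i.e. drawn from a single group): C(6,6) + C(4,6) + C(7,6) = 8.
By inclusion–exclusion: 12376 − 2388 + 8 = 9996.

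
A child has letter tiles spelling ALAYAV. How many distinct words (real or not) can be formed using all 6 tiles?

120

The 6 letters of ALAYAV have repeats: A appearing 3 times.
The number of distinct arrangements is 6!/(3!) = 720/6 = 120.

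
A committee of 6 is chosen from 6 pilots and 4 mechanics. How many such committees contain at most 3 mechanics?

195

Split by how many mechanics are chosen (0 through 3).
Sum: C(4,0)·C(6,6) + C(4,1)·C(6,5) + C(4,2)·C(6,4) + C(4,3)·C(6,3) = 1 + 24 + 90 + 80 = 195.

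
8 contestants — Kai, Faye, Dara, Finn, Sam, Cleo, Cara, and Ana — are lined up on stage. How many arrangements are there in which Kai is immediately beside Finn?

10080

Place the 6 others and the Kai-Finn pair as 7 objects in a line; the pair has 2 internal arrangements.
That gives 2 × 7! = 2 × 5040 = 10080.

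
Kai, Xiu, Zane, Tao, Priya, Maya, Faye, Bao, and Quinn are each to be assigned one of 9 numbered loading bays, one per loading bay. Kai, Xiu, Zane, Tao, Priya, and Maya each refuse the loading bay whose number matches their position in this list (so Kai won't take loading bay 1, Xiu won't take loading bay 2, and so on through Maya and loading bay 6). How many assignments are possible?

Let Aᵢ (for 1 ≤ i ≤ 6) be the placements that put person i in their forbidden loading bay. Any j of these fix j positions, leaving (9−j)! ways to fill the rest, and there are C(6,j) ways to pick which j.
By inclusion–exclusion, the number of valid placements is Σ_{j=0}^{6} (−1)^j C(6,j)·(9−j)!.
Computing: 362880 − 241920 + 75600 − 14400 + 1800 − 144 + 6 = 183822.

183822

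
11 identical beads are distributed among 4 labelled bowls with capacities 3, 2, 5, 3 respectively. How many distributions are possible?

10

Ignoring the caps, the number of non-negative solutions to x_1+…+x_4 = 11 is C(14,3) = 364.
Subtract solutions that violate a single cap (substitute x_i' = x_i − (cap_i+1)): x_1 ≥ 4 gives C(10,3) = 120; x_2 ≥ 3 gives C(11,3) = 165; x_3 ≥ 6 gives C(8,3) = 56; x_4 ≥ 4 gives C(10,3) = 120. Together 461.
Add back pairs where two caps are both exceeded: 35 + 4 + 20 + 10 + 35 + 4 = 108.
Subtract triples: 0 + 1 + 0 + 0 = 1.
By inclusion–exclusion the count is 364 − 461 + 108 − 1 = 10.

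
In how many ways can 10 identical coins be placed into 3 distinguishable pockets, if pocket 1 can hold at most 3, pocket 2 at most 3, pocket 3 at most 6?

6

Ignoring the caps, the number of non-negative solutions to x_1+…+x_3 = 10 is C(12,2) = 66.
Subtract solutions that violate a single cap (substitute x_i' = x_i − (cap_i+1)): x_1 ≥ 4 gives C(8,2) = 28; x_2 ≥ 4 gives C(8,2) = 28; x_3 ≥ 7 gives C(5,2) = 10. Together 66.
Add back pairs where two caps are both exceeded: 6 + 0 + 0 = 6.
By inclusion–exclusion the count is 66 − 66 + 6 = 6.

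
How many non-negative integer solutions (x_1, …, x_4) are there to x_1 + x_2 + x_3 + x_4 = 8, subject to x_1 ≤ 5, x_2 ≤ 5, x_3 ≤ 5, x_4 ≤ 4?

Ignoring the caps, the number of non-negative solutions to x_1+…+x_4 = 8 is C(11,3) = 165.
Subtract solutions that violate a single cap (substitute x_i' = x_i − (cap_i+1)): x_1 ≥ 6 gives C(5,3) = 10; x_2 ≥ 6 gives C(5,3) = 10; x_3 ≥ 6 gives C(5,3) = 10; x_4 ≥ 5 gives C(6,3) = 20. Together 50.
No two caps can be exceeded simultaneously, so the pair terms are all 0.
By inclusion–exclusion the count is 165 − 50 + 0 = 115.

115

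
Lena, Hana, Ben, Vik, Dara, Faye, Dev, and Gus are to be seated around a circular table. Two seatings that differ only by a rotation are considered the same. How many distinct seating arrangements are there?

Around a circle, 8 distinct people have 8!/8 = (7)! = 5040 rotationally distinct seatings.

5040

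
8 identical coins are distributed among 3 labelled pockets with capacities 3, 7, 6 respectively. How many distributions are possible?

26

Without the upper bounds there are C(10,2) = 45 ways to split 8 among 3 pockets.
Subtract solutions that violate a single cap (substitute x_i' = x_i − (cap_i+1)): x_1 ≥ 4 gives C(6,2) = 15; x_2 ≥ 8 gives C(2,2) = 1; x_3 ≥ 7 gives C(3,2) = 3. Together 19.
No two caps can be exceeded simultaneously, so the pair terms are all 0.
By inclusion–exclusion the count is 45 − 19 + 0 = 26.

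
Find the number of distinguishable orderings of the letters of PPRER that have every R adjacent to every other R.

12

Treat the 2 copies of R as a single block. The multiset to arrange is then {RR, E, P, P}, 4 items in all.
That gives (4)!/(2!) = 12 arrangements.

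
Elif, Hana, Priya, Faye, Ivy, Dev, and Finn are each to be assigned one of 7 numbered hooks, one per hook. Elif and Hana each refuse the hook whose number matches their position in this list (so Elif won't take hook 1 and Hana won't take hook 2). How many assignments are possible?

Let Aᵢ (for i ∈ {1, 2}) be the placements that put person i in their forbidden hook. Any j of these fix j positions, leaving (7−j)! ways to fill the rest, and there are C(2,j) ways to pick which j.
By inclusion–exclusion, the number of valid placements is Σ_{j=0}^{2} (−1)^j C(2,j)·(7−j)!.
Computing: 5040 − 1440 + 120 = 3720.

3720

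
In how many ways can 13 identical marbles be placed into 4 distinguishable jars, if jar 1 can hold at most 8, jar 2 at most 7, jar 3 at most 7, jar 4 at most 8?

By stars and bars, unrestricted non-negative solutions to x_1+…+x_4 = 13 number C(13+3,3) = 560.
Subtract solutions that violate a single cap (substitute x_i' = x_i − (cap_i+1)): x_1 ≥ 9 gives C(7,3) = 35; x_2 ≥ 8 gives C(8,3) = 56; x_3 ≥ 8 gives C(8,3) = 56; x_4 ≥ 9 gives C(7,3) = 35. Together 182.
No two caps can be exceeded simultaneously, so the pair terms are all 0.
By inclusion–exclusion the count is 560 − 182 + 0 = 378.

378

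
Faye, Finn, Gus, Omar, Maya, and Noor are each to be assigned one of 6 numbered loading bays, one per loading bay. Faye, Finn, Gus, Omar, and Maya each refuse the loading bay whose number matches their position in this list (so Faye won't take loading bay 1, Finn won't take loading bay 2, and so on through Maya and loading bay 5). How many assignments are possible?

Let Aᵢ (for 1 ≤ i ≤ 5) be the placements that put person i in their forbidden loading bay. Any j of these fix j positions, leaving (6−j)! ways to fill the rest, and there are C(5,j) ways to pick which j.
By inclusion–exclusion, the number of valid placements is Σ_{j=0}^{5} (−1)^j C(5,j)·(6−j)!.
Computing: 720 − 600 + 240 − 60 + 10 − 1 = 309.

309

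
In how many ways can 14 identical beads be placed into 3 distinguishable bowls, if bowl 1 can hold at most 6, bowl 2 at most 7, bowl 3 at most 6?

Ignoring the caps, the number of non-negative solutions to x_1+…+x_3 = 14 is C(16,2) = 120.
Subtract solutions that violate a single cap (substitute x_i' = x_i − (cap_i+1)): x_1 ≥ 7 gives C(9,2) = 36; x_2 ≥ 8 gives C(8,2) = 28; x_3 ≥ 7 gives C(9,2) = 36. Together 100.
Add back pairs where two caps are both exceeded: 0 + 1 + 0 = 1.
By inclusion–exclusion the count is 120 − 100 + 1 = 21.

21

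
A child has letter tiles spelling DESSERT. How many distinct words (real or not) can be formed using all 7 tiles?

1260

Letter multiplicities in DESSERT: D×1, E×2, R×1, S×2, T×1.
Dividing 7! = 5040 by 2!·2! = 4 for the repeated letters gives 1260.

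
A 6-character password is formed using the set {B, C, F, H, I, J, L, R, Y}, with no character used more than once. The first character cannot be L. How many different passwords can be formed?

53760

The first character has 9−1 = 8 choices (anything except L).
The remaining 5 characters are filled from the other 8 symbols without repetition: 8 × 7 × 6 × 5 × 4 = 6720.
Total: 8 × 6720 = 53760.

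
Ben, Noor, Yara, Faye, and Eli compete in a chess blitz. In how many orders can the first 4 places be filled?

120

There are 5 choices for 1st place, 4 for 2nd, and so on down to 2 for position 4.
That gives 5 × 4 × 3 × 2 = 120.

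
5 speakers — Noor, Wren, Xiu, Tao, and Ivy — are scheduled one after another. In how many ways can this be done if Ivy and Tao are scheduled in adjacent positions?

48

Glue Ivy and Tao into one block (2 internal orders), leaving 4 units to arrange in a row.
That gives 2 × 4! = 2 × 24 = 48.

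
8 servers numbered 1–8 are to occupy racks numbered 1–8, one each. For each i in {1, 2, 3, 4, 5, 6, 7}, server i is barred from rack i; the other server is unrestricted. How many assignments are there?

16687

Let Aᵢ (for 1 ≤ i ≤ 7) be the placements that put server i in its forbidden rack. Any j of these fix j positions, leaving (8−j)! ways to fill the rest, and there are C(7,j) ways to pick which j.
By inclusion–exclusion, the number of valid placements is Σ_{j=0}^{7} (−1)^j C(7,j)·(8−j)!.
Computing: 40320 − 35280 + 15120 − 4200 + 840 − 126 + 14 − 1 = 16687.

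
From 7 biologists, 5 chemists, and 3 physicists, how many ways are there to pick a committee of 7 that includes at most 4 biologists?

5790

Split by how many biologists are chosen (0 through 4).
Sum: C(7,0)·C(8,7) + C(7,1)·C(8,6) + C(7,2)·C(8,5) + C(7,3)·C(8,4) + C(7,4)·C(8,3) = 8 + 196 + 1176 + 2450 + 1960 = 5790.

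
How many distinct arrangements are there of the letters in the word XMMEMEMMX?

756

The 9 letters of XMMEMEMMX have repeats: E appearing twice, M appearing 5 times, and X appearing twice.
So there are 9! / (5!·2!·2!) = 756 distinguishable arrangements.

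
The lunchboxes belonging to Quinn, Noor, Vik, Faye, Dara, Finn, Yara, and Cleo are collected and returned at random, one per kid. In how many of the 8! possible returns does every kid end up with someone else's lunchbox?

14833

Let Aᵢ be the assignments in which kid i gets their own lunchbox. We want the size of the complement of A₁∪…∪A_8.
By inclusion–exclusion this is Σ_{j=0}^{8} (−1)^j C(8,j)·(8−j)!.
Computing: 40320 − 40320 + 20160 − 6720 + 1680 − 336 + 56 − 8 + 1 = 14833.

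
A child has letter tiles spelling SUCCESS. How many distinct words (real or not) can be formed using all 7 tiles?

The 7 letters of SUCCESS have repeats: C appearing twice and S appearing 3 times.
So there are 7! / (3!·2!) = 420 distinguishable arrangements.

420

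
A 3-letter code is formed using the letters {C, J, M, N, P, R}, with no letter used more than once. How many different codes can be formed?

This is a permutation of 3 out of 6: P(6,3) = 6!/3!.
6 × 5 × 4 = 120.

120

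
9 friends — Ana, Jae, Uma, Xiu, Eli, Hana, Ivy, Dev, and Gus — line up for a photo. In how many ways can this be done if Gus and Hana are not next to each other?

There are 9! = 362880 arrangements in all. If Gus and Hana are adjacent, merging them into one block gives 2·(8)! = 80640 arrangements.
So 362880 − 80640 = 282240 arrangements keep them apart.

282240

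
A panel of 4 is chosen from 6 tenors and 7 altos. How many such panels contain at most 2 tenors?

560

Split by how many tenors are chosen (0 through 2).
Sum: C(6,0)·C(7,4) + C(6,1)·C(7,3) + C(6,2)·C(7,2) = 35 + 210 + 315 = 560.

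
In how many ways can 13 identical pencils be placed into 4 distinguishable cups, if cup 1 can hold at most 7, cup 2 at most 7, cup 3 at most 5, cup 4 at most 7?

Without the upper bounds there are C(16,3) = 560 ways to split 13 among 4 cups.
Subtract solutions that violate a single cap (substitute x_i' = x_i − (cap_i+1)): x_1 ≥ 8 gives C(8,3) = 56; x_2 ≥ 8 gives C(8,3) = 56; x_3 ≥ 6 gives C(10,3) = 120; x_4 ≥ 8 gives C(8,3) = 56. Together 288.
No two caps can be exceeded simultaneously, so the pair terms are all 0.
By inclusion–exclusion the count is 560 − 288 + 0 = 272.

272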